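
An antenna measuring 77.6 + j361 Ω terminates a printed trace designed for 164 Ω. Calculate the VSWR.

VSWR ≈ 12.7

Γ = (Z_L − Z_0)/(Z_L + Z_0) = (-86.4 + j361)/(241.6 + j361)
|Γ| = 371/434 = 0.855
VSWR = (1 + |Γ|)/(1 − |Γ|) = 1.85/0.145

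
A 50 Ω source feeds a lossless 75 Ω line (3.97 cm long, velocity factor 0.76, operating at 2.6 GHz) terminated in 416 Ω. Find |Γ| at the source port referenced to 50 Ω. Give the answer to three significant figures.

λ = v/f = 0.76·c / 2.6 GHz = 0.0877 m
βl = 2π·l/λ = 2π × 0.453 = 163°
tan(βl) = -0.306
Z_in = Z_0·(Z_L + jZ_0·tanβl)/(Z_0 + jZ_L·tanβl) = 117 + j176 Ω
Γ_s = (Z_in − Z_s)/(Z_in + Z_s) = (67.2 + j176)/(167 + j176), |Γ_s| = 0.776

|Γ| ≈ 0.776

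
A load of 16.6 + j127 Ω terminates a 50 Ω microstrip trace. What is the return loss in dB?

Γ = (-33.4 + j127)/(66.6 + j127), |Γ| = 0.916
RL = −20·log₁₀|Γ| = −20·log₁₀(0.916)

RL ≈ 0.765 dB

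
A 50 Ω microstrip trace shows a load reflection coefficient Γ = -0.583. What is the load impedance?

Z_L ≈ 13.2 Ω

Z_L = Z_0·(1 + Γ)/(1 − Γ) = 50·(0.417)/(1.58)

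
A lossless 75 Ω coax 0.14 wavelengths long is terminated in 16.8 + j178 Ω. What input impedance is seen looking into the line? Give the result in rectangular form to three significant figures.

Z_in ≈ 11.6 − j142 Ω

βl = 2π × 0.14 = 50.4°
tan(βl) = tan(50.4°) = 1.21
Z_in = Z_0·(Z_L + jZ_0·tanβl)/(Z_0 + jZ_L·tanβl)
     = 75·(16.8 + j269)/(-140 + j20.3)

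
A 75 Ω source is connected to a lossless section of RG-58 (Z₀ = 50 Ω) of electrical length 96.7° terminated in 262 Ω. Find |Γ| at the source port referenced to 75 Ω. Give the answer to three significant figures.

|Γ| ≈ 0.773

tan(βl) = -8.51
Z_in = Z_0·(Z_L + jZ_0·tanβl)/(Z_0 + jZ_L·tanβl) = 9.67 + j5.66 Ω
Γ_s = (Z_in − Z_s)/(Z_in + Z_s) = (-65.3 + j5.66)/(84.7 + j5.66), |Γ_s| = 0.773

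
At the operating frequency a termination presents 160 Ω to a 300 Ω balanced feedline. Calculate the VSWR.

Γ = (160 − 300)/(160 + 300) = -0.304
VSWR = (1 + 0.304)/(1 − 0.304)

VSWR ≈ 1.88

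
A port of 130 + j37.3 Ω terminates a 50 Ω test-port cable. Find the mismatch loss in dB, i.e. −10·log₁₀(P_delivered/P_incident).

mismatch loss ≈ 1.14 dB

Γ = (80 + j37.3)/(180 + j37.3), |Γ| = 0.48
|Γ|² = 0.231, so P_del/P_inc = 1 − |Γ|² = 0.769
ML = −10·log₁₀(1 − |Γ|²)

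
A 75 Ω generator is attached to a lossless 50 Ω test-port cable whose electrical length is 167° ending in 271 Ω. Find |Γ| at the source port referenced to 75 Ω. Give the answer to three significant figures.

|Γ| ≈ 0.588

tan(βl) = -0.231
Z_in = Z_0·(Z_L + jZ_0·tanβl)/(Z_0 + jZ_L·tanβl) = 111 + j128 Ω
Γ_s = (Z_in − Z_s)/(Z_in + Z_s) = (36.3 + j128)/(186 + j128), |Γ_s| = 0.588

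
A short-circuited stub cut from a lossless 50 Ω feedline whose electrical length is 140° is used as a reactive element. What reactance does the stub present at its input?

X_in ≈ -42 Ω (capacitive)

tan(βl) = -0.839
For a short-circuited stub, Z_in = jZ_0·tan(βl)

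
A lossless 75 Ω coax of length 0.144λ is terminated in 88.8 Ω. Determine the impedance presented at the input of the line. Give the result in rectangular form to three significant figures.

Z_in ≈ 71.1 − j11.7 Ω

βl = 2π × 0.144 = 51.8°
tan(βl) = tan(51.8°) = 1.27
Z_in = Z_0·(Z_L + jZ_0·tanβl)/(Z_0 + jZ_L·tanβl)
     = 75·(88.8 + j95.4)/(75 + j113)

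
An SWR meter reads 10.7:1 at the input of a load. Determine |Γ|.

|Γ| = (S − 1)/(S + 1) = (10.7 − 1)/(10.7 + 1) = 9.7/11.7

|Γ| ≈ 0.829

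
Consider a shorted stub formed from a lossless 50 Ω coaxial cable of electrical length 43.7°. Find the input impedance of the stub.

tan(βl) = 0.956
For a shorted stub, Z_in = jZ_0·tan(βl)

Z_in ≈ +j47.8 Ω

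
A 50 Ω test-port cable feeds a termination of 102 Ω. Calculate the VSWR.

VSWR ≈ 2.04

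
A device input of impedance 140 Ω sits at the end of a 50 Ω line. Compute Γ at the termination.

Γ = (Z_L − Z_0)/(Z_L + Z_0) = (140 − 50)/(140 + 50) = 90/190

Γ = 0.474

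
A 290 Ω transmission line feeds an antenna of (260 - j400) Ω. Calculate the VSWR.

Γ = (Z_L − Z_0)/(Z_L + Z_0) = (-30 − j400)/(550 − j400)
|Γ| = 401/680 = 0.59
VSWR = (1 + |Γ|)/(1 − |Γ|) = 1.59/0.41

VSWR ≈ 3.88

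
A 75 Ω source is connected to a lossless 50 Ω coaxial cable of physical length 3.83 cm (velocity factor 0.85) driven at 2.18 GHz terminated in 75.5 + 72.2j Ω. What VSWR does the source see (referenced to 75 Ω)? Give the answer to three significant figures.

VSWR ≈ 4.82

λ = v/f = 0.85·c / 2.18 GHz = 0.117 m
βl = 2π·l/λ = 2π × 0.327 = 118°
tan(βl) = -1.89
Z_in = Z_0·(Z_L + jZ_0·tanβl)/(Z_0 + jZ_L·tanβl) = 15.7 + j5.99 Ω
Γ_s = (Z_in − Z_s)/(Z_in + Z_s) = (-59.3 + j5.99)/(90.7 + j5.99), |Γ_s| = 0.657
VSWR = (1 + |Γ_s|)/(1 − |Γ_s|)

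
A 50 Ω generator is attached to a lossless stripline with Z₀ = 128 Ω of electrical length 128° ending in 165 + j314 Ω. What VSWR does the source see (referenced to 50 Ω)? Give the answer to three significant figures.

VSWR ≈ 4.34

tan(βl) = -1.28
Z_in = Z_0·(Z_L + jZ_0·tanβl)/(Z_0 + jZ_L·tanβl) = 21.9 + j45 Ω
Γ_s = (Z_in − Z_s)/(Z_in + Z_s) = (-28.1 + j45)/(71.9 + j45), |Γ_s| = 0.625
VSWR = (1 + |Γ_s|)/(1 − |Γ_s|)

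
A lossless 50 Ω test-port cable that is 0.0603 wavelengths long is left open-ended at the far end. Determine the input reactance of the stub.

βl = 2π × 0.0603 = 21.7°
tan(βl) = 0.398
For an open-ended stub, Z_in = −jZ_0·cot(βl) = −jZ_0/tan(βl)

X_in ≈ -126 Ω (capacitive)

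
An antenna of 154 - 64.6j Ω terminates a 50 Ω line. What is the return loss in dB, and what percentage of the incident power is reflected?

RL ≈ 4.85 dB; 32.7% of incident power reflected

Γ = (104 − j64.6)/(204 − j64.6), |Γ| = 0.572
RL = −20·log₁₀(0.572) = 4.85 dB
P_refl/P_inc = |Γ|² = 0.327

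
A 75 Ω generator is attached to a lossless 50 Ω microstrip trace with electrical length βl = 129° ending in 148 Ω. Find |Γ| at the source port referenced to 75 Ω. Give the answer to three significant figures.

tan(βl) = -1.23
Z_in = Z_0·(Z_L + jZ_0·tanβl)/(Z_0 + jZ_L·tanβl) = 26 + j33.4 Ω
Γ_s = (Z_in − Z_s)/(Z_in + Z_s) = (-49 + j33.4)/(101 + j33.4), |Γ_s| = 0.557

|Γ| ≈ 0.557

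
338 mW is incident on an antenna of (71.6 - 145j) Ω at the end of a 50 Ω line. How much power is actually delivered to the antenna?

P_delivered ≈ 135 mW

|Γ| = |(21.6 − j145)/(121.6 − j145)| = 0.775
|Γ|² = 0.6
P_refl = |Γ|²·P_inc = 203 mW, P_del = (1 − |Γ|²)·P_inc = 135 mW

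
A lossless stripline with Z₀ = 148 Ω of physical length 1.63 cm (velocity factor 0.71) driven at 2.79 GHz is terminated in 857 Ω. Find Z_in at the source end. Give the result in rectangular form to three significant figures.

Z_in ≈ 26.9 − j33.5 Ω

λ = v/f = 0.71·c / 2.79 GHz = 0.0763 m
βl = 2π·l/λ = 2π × 0.214 = 76.9°
tan(βl) = tan(76.9°) = 4.28
Z_in = Z_0·(Z_L + jZ_0·tanβl)/(Z_0 + jZ_L·tanβl)
     = 148·(857 + j634)/(148 + j3670)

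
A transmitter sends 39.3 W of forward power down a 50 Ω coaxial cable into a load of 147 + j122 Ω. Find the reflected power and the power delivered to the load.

|Γ| = |(97 + j122)/(197 + j122)| = 0.673
|Γ|² = 0.452
P_refl = |Γ|²·P_inc = 17.8 W, P_del = (1 − |Γ|²)·P_inc = 21.5 W

P_reflected ≈ 17.8 W; P_delivered ≈ 21.5 W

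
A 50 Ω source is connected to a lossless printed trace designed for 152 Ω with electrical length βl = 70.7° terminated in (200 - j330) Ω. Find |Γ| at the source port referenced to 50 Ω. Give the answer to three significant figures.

|Γ| ≈ 0.286

tan(βl) = 2.86
Z_in = Z_0·(Z_L + jZ_0·tanβl)/(Z_0 + jZ_L·tanβl) = 27.8 − j0.0363 Ω
Γ_s = (Z_in − Z_s)/(Z_in + Z_s) = (-22.2 − j0.0363)/(77.8 − j0.0363), |Γ_s| = 0.286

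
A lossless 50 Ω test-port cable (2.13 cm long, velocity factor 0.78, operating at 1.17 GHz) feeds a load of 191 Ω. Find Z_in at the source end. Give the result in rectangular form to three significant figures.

Z_in ≈ 30.7 − j53.1 Ω

λ = v/f = 0.78·c / 1.17 GHz = 0.2 m
βl = 2π·l/λ = 2π × 0.106 = 38.3°
tan(βl) = tan(38.3°) = 0.791
Z_in = Z_0·(Z_L + jZ_0·tanβl)/(Z_0 + jZ_L·tanβl)
     = 50·(191 + j39.5)/(50 + j151)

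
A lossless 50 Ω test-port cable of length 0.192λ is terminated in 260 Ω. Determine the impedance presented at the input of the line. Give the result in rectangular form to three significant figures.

Z_in ≈ 11 − j18.3 Ω

βl = 2π × 0.192 = 69.1°
tan(βl) = tan(69.1°) = 2.62
Z_in = Z_0·(Z_L + jZ_0·tanβl)/(Z_0 + jZ_L·tanβl)
     = 50·(260 + j131)/(50 + j682)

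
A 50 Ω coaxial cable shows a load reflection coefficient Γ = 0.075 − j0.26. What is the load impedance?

Z_L = Z_0·(1 + Γ)/(1 − Γ) = 50·(1.07 − j0.26)/(0.925 + j0.26)

Z_L ≈ 50.2 − j28.2 Ω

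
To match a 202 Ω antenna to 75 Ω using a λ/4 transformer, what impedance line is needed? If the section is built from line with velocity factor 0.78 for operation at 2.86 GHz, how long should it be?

Z_qwt ≈ 123 Ω; length ≈ 2.05 cm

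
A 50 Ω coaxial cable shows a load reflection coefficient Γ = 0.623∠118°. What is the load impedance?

Z_L ≈ 15.5 + j27.9 Ω

Z_L = Z_0·(1 + Γ)/(1 − Γ) = 50·(0.708 + j0.55)/(1.29 − j0.55)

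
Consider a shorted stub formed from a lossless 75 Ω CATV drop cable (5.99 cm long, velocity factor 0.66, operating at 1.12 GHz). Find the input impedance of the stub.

λ = v/f = 0.66·c / 1.12 GHz = 0.177 m
βl = 2π·l/λ = 2π × 0.339 = 122°
tan(βl) = -1.6
For a shorted stub, Z_in = jZ_0·tan(βl)

Z_in ≈ −j120 Ω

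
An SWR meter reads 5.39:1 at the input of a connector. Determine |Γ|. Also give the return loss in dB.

|Γ| ≈ 0.687; return loss ≈ 3.26 dB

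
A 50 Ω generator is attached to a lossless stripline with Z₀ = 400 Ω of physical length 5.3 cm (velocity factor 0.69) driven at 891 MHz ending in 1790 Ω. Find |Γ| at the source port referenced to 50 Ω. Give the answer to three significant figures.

λ = v/f = 0.69·c / 891 MHz = 0.232 m
βl = 2π·l/λ = 2π × 0.228 = 82.1°
tan(βl) = 7.23
Z_in = Z_0·(Z_L + jZ_0·tanβl)/(Z_0 + jZ_L·tanβl) = 91 − j52.5 Ω
Γ_s = (Z_in − Z_s)/(Z_in + Z_s) = (41 − j52.5)/(141 − j52.5), |Γ_s| = 0.443

|Γ| ≈ 0.443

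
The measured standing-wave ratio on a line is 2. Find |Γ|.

|Γ| ≈ 0.333

|Γ| = (S − 1)/(S + 1) = (2 − 1)/(2 + 1) = 1/3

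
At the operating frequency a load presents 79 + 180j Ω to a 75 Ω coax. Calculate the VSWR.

Γ = (Z_L − Z_0)/(Z_L + Z_0) = (4 + j180)/(154 + j180)
|Γ| = 180/237 = 0.76
VSWR = (1 + |Γ|)/(1 − |Γ|) = 1.76/0.24

VSWR ≈ 7.33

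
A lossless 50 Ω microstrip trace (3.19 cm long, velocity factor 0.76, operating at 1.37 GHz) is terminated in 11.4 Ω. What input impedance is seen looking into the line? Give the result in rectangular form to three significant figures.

λ = v/f = 0.76·c / 1.37 GHz = 0.166 m
βl = 2π·l/λ = 2π × 0.192 = 69°
tan(βl) = tan(69°) = 2.61
Z_in = Z_0·(Z_L + jZ_0·tanβl)/(Z_0 + jZ_L·tanβl)
     = 50·(11.4 + j130)/(50 + j29.7)

Z_in ≈ 65.6 + j91.3 Ω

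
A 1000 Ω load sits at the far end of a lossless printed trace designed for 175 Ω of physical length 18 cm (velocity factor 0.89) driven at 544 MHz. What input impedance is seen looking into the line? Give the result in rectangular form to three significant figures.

λ = v/f = 0.89·c / 544 MHz = 0.491 m
βl = 2π·l/λ = 2π × 0.367 = 132°
tan(βl) = tan(132°) = -1.11
Z_in = Z_0·(Z_L + jZ_0·tanβl)/(Z_0 + jZ_L·tanβl)
     = 175·(1000 − j194)/(175 − j1110)

Z_in ≈ 54.2 + j149 Ω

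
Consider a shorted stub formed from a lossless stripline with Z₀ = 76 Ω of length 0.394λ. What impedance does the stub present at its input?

βl = 2π × 0.394 = 142°
tan(βl) = -0.786
For a shorted stub, Z_in = jZ_0·tan(βl)

Z_in ≈ −j59.7 Ω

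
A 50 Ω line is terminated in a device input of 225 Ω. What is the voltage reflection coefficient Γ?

Γ = (Z_L − Z_0)/(Z_L + Z_0) = (225 − 50)/(225 + 50) = 175/275

Γ = 0.636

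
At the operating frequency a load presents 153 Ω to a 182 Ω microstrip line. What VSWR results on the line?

For a purely resistive load, VSWR = R_L/Z_0 or Z_0/R_L (whichever > 1) = 182/153

VSWR ≈ 1.19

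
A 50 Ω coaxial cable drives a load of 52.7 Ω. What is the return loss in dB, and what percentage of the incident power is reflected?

RL ≈ 31.6 dB; 0.0691% of incident power reflected

Γ = (52.7 − 50)/(52.7 + 50) = 0.0263
RL = −20·log₁₀(0.0263) = 31.6 dB
P_refl/P_inc = |Γ|² = 0.000691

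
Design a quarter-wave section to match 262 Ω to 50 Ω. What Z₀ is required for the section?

Z_qwt ≈ 114 Ω

Z_qwt = √(Z_0·R_L) = √(50 × 262) = √13100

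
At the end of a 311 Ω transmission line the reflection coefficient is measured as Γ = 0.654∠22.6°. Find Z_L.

Z_L ≈ 808 + j710 Ω

Z_L = Z_0·(1 + Γ)/(1 − Γ) = 311·(1.6 + j0.251)/(0.396 − j0.251)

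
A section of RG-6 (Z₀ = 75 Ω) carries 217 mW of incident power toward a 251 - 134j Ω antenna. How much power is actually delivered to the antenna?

P_delivered ≈ 132 mW

|Γ| = |(176 − j134)/(326 − j134)| = 0.628
|Γ|² = 0.394
P_refl = |Γ|²·P_inc = 85.5 mW, P_del = (1 − |Γ|²)·P_inc = 132 mW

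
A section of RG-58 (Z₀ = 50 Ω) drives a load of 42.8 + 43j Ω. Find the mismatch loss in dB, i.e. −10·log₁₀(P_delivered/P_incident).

Γ = (-7.2 + j43)/(92.8 + j43), |Γ| = 0.426
|Γ|² = 0.182, so P_del/P_inc = 1 − |Γ|² = 0.818
ML = −10·log₁₀(1 − |Γ|²)

mismatch loss ≈ 0.871 dB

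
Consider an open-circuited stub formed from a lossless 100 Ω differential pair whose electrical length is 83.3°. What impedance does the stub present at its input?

tan(βl) = 8.51
For an open-circuited stub, Z_in = −jZ_0·cot(βl) = −jZ_0/tan(βl)

Z_in ≈ −j11.7 Ω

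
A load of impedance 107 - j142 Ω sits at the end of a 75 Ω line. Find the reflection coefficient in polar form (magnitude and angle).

Γ ≈ 0.631 ∠ -39.3°

Γ = (Z_L − Z_0)/(Z_L + Z_0) = (32 − j142)/(182 − j142)
|Γ| = 146/231 = 0.631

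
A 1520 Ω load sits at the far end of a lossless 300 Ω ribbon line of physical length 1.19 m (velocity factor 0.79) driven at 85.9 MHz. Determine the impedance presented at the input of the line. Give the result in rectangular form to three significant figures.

Z_in ≈ 286 + j529 Ω

λ = v/f = 0.79·c / 85.9 MHz = 2.76 m
βl = 2π·l/λ = 2π × 0.431 = 155°
tan(βl) = tan(155°) = -0.461
Z_in = Z_0·(Z_L + jZ_0·tanβl)/(Z_0 + jZ_L·tanβl)
     = 300·(1520 − j138)/(300 − j700)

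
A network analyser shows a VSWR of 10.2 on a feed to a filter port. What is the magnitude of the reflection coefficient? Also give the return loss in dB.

|Γ| = (S − 1)/(S + 1) = (10.2 − 1)/(10.2 + 1) = 9.2/11.2
RL = −20·log₁₀|Γ| = −20·log₁₀(0.821)

|Γ| ≈ 0.821; return loss ≈ 1.71 dB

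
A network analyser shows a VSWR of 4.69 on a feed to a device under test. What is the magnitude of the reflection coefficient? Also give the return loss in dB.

|Γ| ≈ 0.649; return loss ≈ 3.76 dB

|Γ| = (S − 1)/(S + 1) = (4.69 − 1)/(4.69 + 1) = 3.69/5.69
RL = −20·log₁₀|Γ| = −20·log₁₀(0.649)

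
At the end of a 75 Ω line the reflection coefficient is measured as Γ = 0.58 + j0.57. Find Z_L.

Z_L ≈ 50.7 + j171 Ω

Z_L = Z_0·(1 + Γ)/(1 − Γ) = 75·(1.58 + j0.57)/(0.42 − j0.57)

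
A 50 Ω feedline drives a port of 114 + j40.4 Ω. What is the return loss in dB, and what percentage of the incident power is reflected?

RL ≈ 6.97 dB; 20.1% of incident power reflected

Γ = (64 + j40.4)/(164 + j40.4), |Γ| = 0.448
RL = −20·log₁₀(0.448) = 6.97 dB
P_refl/P_inc = |Γ|² = 0.201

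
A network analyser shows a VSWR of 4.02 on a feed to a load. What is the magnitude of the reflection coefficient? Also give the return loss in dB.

|Γ| = (S − 1)/(S + 1) = (4.02 − 1)/(4.02 + 1) = 3.02/5.02
RL = −20·log₁₀|Γ| = −20·log₁₀(0.602)

|Γ| ≈ 0.602; return loss ≈ 4.41 dB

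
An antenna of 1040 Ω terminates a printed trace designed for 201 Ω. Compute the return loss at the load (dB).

RL ≈ 3.4 dB

Γ = (1040 − 201)/(1040 + 201) = 0.676
RL = −20·log₁₀|Γ| = −20·log₁₀(0.676)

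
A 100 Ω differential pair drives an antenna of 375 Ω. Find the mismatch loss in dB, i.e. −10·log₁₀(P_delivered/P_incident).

Γ = (375 − 100)/(375 + 100) = 0.579
|Γ|² = 0.335, so P_del/P_inc = 1 − |Γ|² = 0.665
ML = −10·log₁₀(1 − |Γ|²)

mismatch loss ≈ 1.77 dB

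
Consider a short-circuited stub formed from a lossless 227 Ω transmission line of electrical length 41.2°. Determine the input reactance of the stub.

tan(βl) = 0.875
For a short-circuited stub, Z_in = jZ_0·tan(βl)

X_in ≈ 199 Ω (inductive)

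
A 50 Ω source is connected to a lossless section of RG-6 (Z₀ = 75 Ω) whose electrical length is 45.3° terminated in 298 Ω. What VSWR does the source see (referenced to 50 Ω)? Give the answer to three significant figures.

tan(βl) = 1.01
Z_in = Z_0·(Z_L + jZ_0·tanβl)/(Z_0 + jZ_L·tanβl) = 35.2 − j65.5 Ω
Γ_s = (Z_in − Z_s)/(Z_in + Z_s) = (-14.8 − j65.5)/(85.2 − j65.5), |Γ_s| = 0.625
VSWR = (1 + |Γ_s|)/(1 − |Γ_s|)

VSWR ≈ 4.33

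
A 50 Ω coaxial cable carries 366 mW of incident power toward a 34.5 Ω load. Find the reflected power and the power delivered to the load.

Γ = (34.5 − 50)/(34.5 + 50) = -0.183
|Γ|² = 0.0336
P_refl = |Γ|²·P_inc = 12.3 mW, P_del = (1 − |Γ|²)·P_inc = 354 mW

P_reflected ≈ 12.3 mW; P_delivered ≈ 354 mW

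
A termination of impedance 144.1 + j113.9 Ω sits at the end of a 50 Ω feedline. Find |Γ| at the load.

Γ = (Z_L − Z_0)/(Z_L + Z_0) = (94.1 + j113.9)/(194.1 + j113.9)
|Γ| = 148/225

|Γ| ≈ 0.656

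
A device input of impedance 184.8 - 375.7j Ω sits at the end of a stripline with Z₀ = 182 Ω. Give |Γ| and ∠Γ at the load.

Γ ≈ 0.716 ∠ -43.9°

Γ = (Z_L − Z_0)/(Z_L + Z_0) = (2.8 − j375.7)/(366.8 − j375.7)
|Γ| = 376/525 = 0.716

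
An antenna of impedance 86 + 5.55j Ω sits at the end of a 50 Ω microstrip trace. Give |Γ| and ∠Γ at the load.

Γ ≈ 0.268 ∠ 6.43°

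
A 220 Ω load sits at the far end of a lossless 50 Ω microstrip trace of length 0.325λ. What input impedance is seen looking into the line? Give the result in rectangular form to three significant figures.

Z_in ≈ 14.1 + j23.8 Ω

βl = 2π × 0.325 = 117°
tan(βl) = tan(117°) = -1.96
Z_in = Z_0·(Z_L + jZ_0·tanβl)/(Z_0 + jZ_L·tanβl)
     = 50·(220 − j98.1)/(50 − j432)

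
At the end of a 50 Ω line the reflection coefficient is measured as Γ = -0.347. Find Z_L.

Z_L = Z_0·(1 + Γ)/(1 − Γ) = 50·(0.653)/(1.35)

Z_L ≈ 24.2 Ω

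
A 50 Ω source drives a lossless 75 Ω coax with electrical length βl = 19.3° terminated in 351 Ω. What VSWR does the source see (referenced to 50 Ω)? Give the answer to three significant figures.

tan(βl) = 0.35
Z_in = Z_0·(Z_L + jZ_0·tanβl)/(Z_0 + jZ_L·tanβl) = 107 − j149 Ω
Γ_s = (Z_in − Z_s)/(Z_in + Z_s) = (56.9 − j149)/(157 − j149), |Γ_s| = 0.737
VSWR = (1 + |Γ_s|)/(1 − |Γ_s|)

VSWR ≈ 6.6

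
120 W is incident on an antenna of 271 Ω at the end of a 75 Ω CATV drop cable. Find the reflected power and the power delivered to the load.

Γ = (271 − 75)/(271 + 75) = 0.566
|Γ|² = 0.321
P_refl = |Γ|²·P_inc = 38.5 W, P_del = (1 − |Γ|²)·P_inc = 81.5 W

P_reflected ≈ 38.5 W; P_delivered ≈ 81.5 W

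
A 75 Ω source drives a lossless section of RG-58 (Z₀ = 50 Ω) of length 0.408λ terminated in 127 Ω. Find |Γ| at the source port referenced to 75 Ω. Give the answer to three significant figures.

βl = 2π × 0.408 = 147°
tan(βl) = -0.652
Z_in = Z_0·(Z_L + jZ_0·tanβl)/(Z_0 + jZ_L·tanβl) = 48.3 + j47.5 Ω
Γ_s = (Z_in − Z_s)/(Z_in + Z_s) = (-26.7 + j47.5)/(123 + j47.5), |Γ_s| = 0.412

|Γ| ≈ 0.412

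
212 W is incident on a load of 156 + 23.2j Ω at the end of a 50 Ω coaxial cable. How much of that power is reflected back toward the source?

|Γ| = |(106 + j23.2)/(206 + j23.2)| = 0.523
|Γ|² = 0.274
P_refl = |Γ|²·P_inc = 58.1 W, P_del = (1 − |Γ|²)·P_inc = 154 W

P_reflected ≈ 58.1 W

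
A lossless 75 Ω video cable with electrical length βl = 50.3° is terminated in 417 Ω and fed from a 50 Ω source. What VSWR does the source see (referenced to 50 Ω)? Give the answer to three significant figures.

tan(βl) = 1.2
Z_in = Z_0·(Z_L + jZ_0·tanβl)/(Z_0 + jZ_L·tanβl) = 22.3 − j58.9 Ω
Γ_s = (Z_in − Z_s)/(Z_in + Z_s) = (-27.7 − j58.9)/(72.3 − j58.9), |Γ_s| = 0.698
VSWR = (1 + |Γ_s|)/(1 − |Γ_s|)

VSWR ≈ 5.63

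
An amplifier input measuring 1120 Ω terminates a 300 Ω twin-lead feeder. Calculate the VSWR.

Γ = (1120 − 300)/(1120 + 300) = 0.577
VSWR = (1 + 0.577)/(1 − 0.577)

VSWR ≈ 3.73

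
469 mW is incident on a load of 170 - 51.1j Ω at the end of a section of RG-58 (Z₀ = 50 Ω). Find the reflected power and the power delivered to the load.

P_reflected ≈ 156 mW; P_delivered ≈ 313 mW

|Γ| = |(120 − j51.1)/(220 − j51.1)| = 0.577
|Γ|² = 0.333
P_refl = |Γ|²·P_inc = 156 mW, P_del = (1 − |Γ|²)·P_inc = 313 mW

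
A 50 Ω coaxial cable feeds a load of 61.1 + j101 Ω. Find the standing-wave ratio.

VSWR ≈ 5.19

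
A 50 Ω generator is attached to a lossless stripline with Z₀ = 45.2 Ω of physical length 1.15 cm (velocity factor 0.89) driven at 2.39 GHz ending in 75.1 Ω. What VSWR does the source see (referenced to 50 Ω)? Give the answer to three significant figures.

VSWR ≈ 1.63

λ = v/f = 0.89·c / 2.39 GHz = 0.112 m
βl = 2π·l/λ = 2π × 0.103 = 37.1°
tan(βl) = 0.755
Z_in = Z_0·(Z_L + jZ_0·tanβl)/(Z_0 + jZ_L·tanβl) = 45.8 − j23.3 Ω
Γ_s = (Z_in − Z_s)/(Z_in + Z_s) = (-4.19 − j23.3)/(95.8 − j23.3), |Γ_s| = 0.241
VSWR = (1 + |Γ_s|)/(1 − |Γ_s|)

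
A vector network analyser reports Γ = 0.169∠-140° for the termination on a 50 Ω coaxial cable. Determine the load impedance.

Z_L ≈ 37.7 − j8.44 Ω

Z_L = Z_0·(1 + Γ)/(1 − Γ) = 50·(0.871 − j0.109)/(1.13 + j0.109)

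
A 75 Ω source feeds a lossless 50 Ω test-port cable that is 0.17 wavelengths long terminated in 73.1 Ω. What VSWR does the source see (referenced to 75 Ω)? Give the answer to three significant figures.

βl = 2π × 0.17 = 61.2°
tan(βl) = 1.82
Z_in = Z_0·(Z_L + jZ_0·tanβl)/(Z_0 + jZ_L·tanβl) = 39 − j12.8 Ω
Γ_s = (Z_in − Z_s)/(Z_in + Z_s) = (-36 − j12.8)/(114 − j12.8), |Γ_s| = 0.333
VSWR = (1 + |Γ_s|)/(1 − |Γ_s|)

VSWR ≈ 2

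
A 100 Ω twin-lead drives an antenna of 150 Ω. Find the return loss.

Γ = (150 − 100)/(150 + 100) = 0.2
RL = −20·log₁₀|Γ| = −20·log₁₀(0.2)

RL ≈ 14 dB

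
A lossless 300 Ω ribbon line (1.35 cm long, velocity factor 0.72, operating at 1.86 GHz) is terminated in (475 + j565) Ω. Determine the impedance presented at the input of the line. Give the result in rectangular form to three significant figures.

λ = v/f = 0.72·c / 1.86 GHz = 0.116 m
βl = 2π·l/λ = 2π × 0.116 = 41.9°
tan(βl) = tan(41.9°) = 0.896
Z_in = Z_0·(Z_L + jZ_0·tanβl)/(Z_0 + jZ_L·tanβl)
     = 300·(475 + j834)/(-206 + j425)

Z_in ≈ 345 − j502 Ω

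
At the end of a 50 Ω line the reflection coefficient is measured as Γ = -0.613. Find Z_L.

Z_L ≈ 12 Ω

Z_L = Z_0·(1 + Γ)/(1 − Γ) = 50·(0.387)/(1.61)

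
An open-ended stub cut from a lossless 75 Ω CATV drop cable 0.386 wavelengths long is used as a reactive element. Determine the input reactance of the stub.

X_in ≈ 86.2 Ω (inductive)

βl = 2π × 0.386 = 139°
tan(βl) = -0.871
For an open-ended stub, Z_in = −jZ_0·cot(βl) = −jZ_0/tan(βl)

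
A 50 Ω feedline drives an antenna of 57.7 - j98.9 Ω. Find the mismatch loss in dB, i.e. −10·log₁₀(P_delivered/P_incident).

mismatch loss ≈ 2.68 dB

Γ = (7.7 − j98.9)/(107.7 − j98.9), |Γ| = 0.678
|Γ|² = 0.46, so P_del/P_inc = 1 − |Γ|² = 0.54
ML = −10·log₁₀(1 − |Γ|²)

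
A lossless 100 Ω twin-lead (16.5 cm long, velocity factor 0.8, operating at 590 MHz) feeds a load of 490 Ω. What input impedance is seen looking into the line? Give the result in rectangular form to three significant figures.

Z_in ≈ 59.9 + j130 Ω

λ = v/f = 0.8·c / 590 MHz = 0.407 m
βl = 2π·l/λ = 2π × 0.406 = 146°
tan(βl) = tan(146°) = -0.674
Z_in = Z_0·(Z_L + jZ_0·tanβl)/(Z_0 + jZ_L·tanβl)
     = 100·(490 − j67.4)/(100 − j330)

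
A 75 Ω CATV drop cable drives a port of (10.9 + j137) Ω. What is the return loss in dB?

Γ = (-64.1 + j137)/(85.9 + j137), |Γ| = 0.935
RL = −20·log₁₀|Γ| = −20·log₁₀(0.935)

RL ≈ 0.58 dB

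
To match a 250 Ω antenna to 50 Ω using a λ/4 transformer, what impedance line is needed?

Z_qwt ≈ 112 Ω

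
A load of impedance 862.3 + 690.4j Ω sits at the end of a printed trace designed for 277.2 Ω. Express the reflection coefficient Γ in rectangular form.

Γ = (Z_L − Z_0)/(Z_L + Z_0) = (585.1 + j690.4)/(1140 + j690.4)

Γ ≈ 0.644 + j0.216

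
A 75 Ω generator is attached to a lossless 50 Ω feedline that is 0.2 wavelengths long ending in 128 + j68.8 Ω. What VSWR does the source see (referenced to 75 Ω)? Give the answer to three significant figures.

VSWR ≈ 4.49

βl = 2π × 0.2 = 72°
tan(βl) = 3.08
Z_in = Z_0·(Z_L + jZ_0·tanβl)/(Z_0 + jZ_L·tanβl) = 18.5 − j23.8 Ω
Γ_s = (Z_in − Z_s)/(Z_in + Z_s) = (-56.5 − j23.8)/(93.5 − j23.8), |Γ_s| = 0.636
VSWR = (1 + |Γ_s|)/(1 − |Γ_s|)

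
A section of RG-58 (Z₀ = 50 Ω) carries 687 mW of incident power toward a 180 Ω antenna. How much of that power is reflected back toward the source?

P_reflected ≈ 219 mW

Γ = (180 − 50)/(180 + 50) = 0.565
|Γ|² = 0.319
P_refl = |Γ|²·P_inc = 219 mW, P_del = (1 − |Γ|²)·P_inc = 468 mW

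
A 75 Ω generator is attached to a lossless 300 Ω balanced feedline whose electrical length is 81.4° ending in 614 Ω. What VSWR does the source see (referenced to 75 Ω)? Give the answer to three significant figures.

VSWR ≈ 2.13

tan(βl) = 6.61
Z_in = Z_0·(Z_L + jZ_0·tanβl)/(Z_0 + jZ_L·tanβl) = 149 − j34.4 Ω
Γ_s = (Z_in − Z_s)/(Z_in + Z_s) = (74.1 − j34.4)/(224 − j34.4), |Γ_s| = 0.36
VSWR = (1 + |Γ_s|)/(1 − |Γ_s|)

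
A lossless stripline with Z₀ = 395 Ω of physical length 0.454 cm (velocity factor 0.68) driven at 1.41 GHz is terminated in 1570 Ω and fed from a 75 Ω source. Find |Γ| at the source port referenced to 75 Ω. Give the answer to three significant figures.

|Γ| ≈ 0.906

λ = v/f = 0.68·c / 1.41 GHz = 0.145 m
βl = 2π·l/λ = 2π × 0.0314 = 11.3°
tan(βl) = 0.2
Z_in = Z_0·(Z_L + jZ_0·tanβl)/(Z_0 + jZ_L·tanβl) = 1000 − j716 Ω
Γ_s = (Z_in − Z_s)/(Z_in + Z_s) = (926 − j716)/(1080 − j716), |Γ_s| = 0.906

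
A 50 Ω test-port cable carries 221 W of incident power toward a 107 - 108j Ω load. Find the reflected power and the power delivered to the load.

P_reflected ≈ 90.8 W; P_delivered ≈ 130 W

|Γ| = |(57 − j108)/(157 − j108)| = 0.641
|Γ|² = 0.411
P_refl = |Γ|²·P_inc = 90.8 W, P_del = (1 − |Γ|²)·P_inc = 130 W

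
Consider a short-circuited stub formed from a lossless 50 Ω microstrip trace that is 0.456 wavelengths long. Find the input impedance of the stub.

βl = 2π × 0.456 = 164°
tan(βl) = -0.284
For a short-circuited stub, Z_in = jZ_0·tan(βl)

Z_in ≈ −j14.2 Ω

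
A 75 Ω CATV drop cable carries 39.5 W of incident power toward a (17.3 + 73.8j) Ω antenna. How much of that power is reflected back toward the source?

|Γ| = |(-57.7 + j73.8)/(92.3 + j73.8)| = 0.793
|Γ|² = 0.628
P_refl = |Γ|²·P_inc = 24.8 W, P_del = (1 − |Γ|²)·P_inc = 14.7 W

P_reflected ≈ 24.8 W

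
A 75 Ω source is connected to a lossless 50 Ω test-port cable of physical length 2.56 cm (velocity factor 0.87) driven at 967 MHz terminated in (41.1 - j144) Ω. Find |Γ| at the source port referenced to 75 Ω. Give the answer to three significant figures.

|Γ| ≈ 0.869

λ = v/f = 0.87·c / 967 MHz = 0.27 m
βl = 2π·l/λ = 2π × 0.0948 = 34.1°
tan(βl) = 0.678
Z_in = Z_0·(Z_L + jZ_0·tanβl)/(Z_0 + jZ_L·tanβl) = 6.64 − j38.5 Ω
Γ_s = (Z_in − Z_s)/(Z_in + Z_s) = (-68.4 − j38.5)/(81.6 − j38.5), |Γ_s| = 0.869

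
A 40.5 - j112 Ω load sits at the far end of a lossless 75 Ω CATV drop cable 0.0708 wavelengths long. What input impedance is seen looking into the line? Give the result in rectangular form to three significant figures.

βl = 2π × 0.0708 = 25.5°
tan(βl) = tan(25.5°) = 0.477
Z_in = Z_0·(Z_L + jZ_0·tanβl)/(Z_0 + jZ_L·tanβl)
     = 75·(40.5 − j76.2)/(128 + j19.3)

Z_in ≈ 16.6 − j47 Ω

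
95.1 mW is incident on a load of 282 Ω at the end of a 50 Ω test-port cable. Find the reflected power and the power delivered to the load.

P_reflected ≈ 46.4 mW; P_delivered ≈ 48.7 mW

Γ = (282 − 50)/(282 + 50) = 0.699
|Γ|² = 0.488
P_refl = |Γ|²·P_inc = 46.4 mW, P_del = (1 − |Γ|²)·P_inc = 48.7 mW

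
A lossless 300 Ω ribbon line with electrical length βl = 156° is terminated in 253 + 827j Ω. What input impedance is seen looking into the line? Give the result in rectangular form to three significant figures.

tan(βl) = tan(156°) = -0.445
Z_in = Z_0·(Z_L + jZ_0·tanβl)/(Z_0 + jZ_L·tanβl)
     = 300·(253 + j693)/(668 − j113)

Z_in ≈ 59.4 + j321 Ω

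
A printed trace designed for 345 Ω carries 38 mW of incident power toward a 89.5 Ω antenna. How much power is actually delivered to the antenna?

Γ = (89.5 − 345)/(89.5 + 345) = -0.588
|Γ|² = 0.346
P_refl = |Γ|²·P_inc = 13.1 mW, P_del = (1 − |Γ|²)·P_inc = 24.9 mW

P_delivered ≈ 24.9 mW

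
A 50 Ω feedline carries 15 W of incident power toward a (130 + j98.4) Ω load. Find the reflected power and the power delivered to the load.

|Γ| = |(80 + j98.4)/(180 + j98.4)| = 0.618
|Γ|² = 0.382
P_refl = |Γ|²·P_inc = 5.73 W, P_del = (1 − |Γ|²)·P_inc = 9.27 W

P_reflected ≈ 5.73 W; P_delivered ≈ 9.27 W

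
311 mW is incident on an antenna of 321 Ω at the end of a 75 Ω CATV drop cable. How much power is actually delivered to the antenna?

Γ = (321 − 75)/(321 + 75) = 0.621
|Γ|² = 0.386
P_refl = |Γ|²·P_inc = 120 mW, P_del = (1 − |Γ|²)·P_inc = 191 mW

P_delivered ≈ 191 mW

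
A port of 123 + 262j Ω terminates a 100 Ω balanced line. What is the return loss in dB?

RL ≈ 2.33 dB

Γ = (23 + j262)/(223 + j262), |Γ| = 0.764
RL = −20·log₁₀|Γ| = −20·log₁₀(0.764)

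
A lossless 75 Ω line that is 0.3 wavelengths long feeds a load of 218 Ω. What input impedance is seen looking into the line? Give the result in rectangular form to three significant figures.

βl = 2π × 0.3 = 108°
tan(βl) = tan(108°) = -3.08
Z_in = Z_0·(Z_L + jZ_0·tanβl)/(Z_0 + jZ_L·tanβl)
     = 75·(218 − j231)/(75 − j671)

Z_in ≈ 28.2 + j21.2 Ω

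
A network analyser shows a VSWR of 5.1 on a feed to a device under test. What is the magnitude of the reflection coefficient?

|Γ| = (S − 1)/(S + 1) = (5.1 − 1)/(5.1 + 1) = 4.1/6.1

|Γ| ≈ 0.672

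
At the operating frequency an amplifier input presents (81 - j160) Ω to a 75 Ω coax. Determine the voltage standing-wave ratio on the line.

VSWR ≈ 6.05

Γ = (Z_L − Z_0)/(Z_L + Z_0) = (6 − j160)/(156 − j160)
|Γ| = 160/223 = 0.717
VSWR = (1 + |Γ|)/(1 − |Γ|) = 1.72/0.283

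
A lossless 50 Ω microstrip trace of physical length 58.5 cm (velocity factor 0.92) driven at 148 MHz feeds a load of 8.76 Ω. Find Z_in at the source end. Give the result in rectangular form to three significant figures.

λ = v/f = 0.92·c / 148 MHz = 1.86 m
βl = 2π·l/λ = 2π × 0.314 = 113°
tan(βl) = tan(113°) = -2.36
Z_in = Z_0·(Z_L + jZ_0·tanβl)/(Z_0 + jZ_L·tanβl)
     = 50·(8.76 − j118)/(50 − j20.7)

Z_in ≈ 49.3 − j97.8 Ω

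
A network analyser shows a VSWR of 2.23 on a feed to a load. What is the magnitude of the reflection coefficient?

|Γ| = (S − 1)/(S + 1) = (2.23 − 1)/(2.23 + 1) = 1.23/3.23

|Γ| ≈ 0.381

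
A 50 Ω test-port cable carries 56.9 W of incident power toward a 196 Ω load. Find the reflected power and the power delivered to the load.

Γ = (196 − 50)/(196 + 50) = 0.593
|Γ|² = 0.352
P_refl = |Γ|²·P_inc = 20 W, P_del = (1 − |Γ|²)·P_inc = 36.9 W

P_reflected ≈ 20 W; P_delivered ≈ 36.9 W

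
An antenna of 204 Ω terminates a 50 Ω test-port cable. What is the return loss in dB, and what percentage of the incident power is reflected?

Γ = (204 − 50)/(204 + 50) = 0.606
RL = −20·log₁₀(0.606) = 4.35 dB
P_refl/P_inc = |Γ|² = 0.368

RL ≈ 4.35 dB; 36.8% of incident power reflected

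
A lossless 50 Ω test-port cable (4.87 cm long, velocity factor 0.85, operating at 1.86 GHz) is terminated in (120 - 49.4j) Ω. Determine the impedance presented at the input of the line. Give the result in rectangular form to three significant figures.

Z_in ≈ 33.2 + j41.8 Ω

λ = v/f = 0.85·c / 1.86 GHz = 0.137 m
βl = 2π·l/λ = 2π × 0.355 = 128°
tan(βl) = tan(128°) = -1.29
Z_in = Z_0·(Z_L + jZ_0·tanβl)/(Z_0 + jZ_L·tanβl)
     = 50·(120 − j114)/(-13.5 − j154)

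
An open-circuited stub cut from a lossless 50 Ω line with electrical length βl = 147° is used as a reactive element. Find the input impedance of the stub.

tan(βl) = -0.649
For an open-circuited stub, Z_in = −jZ_0·cot(βl) = −jZ_0/tan(βl)

Z_in ≈ +j77 Ω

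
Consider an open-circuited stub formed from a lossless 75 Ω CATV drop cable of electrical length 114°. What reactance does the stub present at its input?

tan(βl) = -2.25
For an open-circuited stub, Z_in = −jZ_0·cot(βl) = −jZ_0/tan(βl)

X_in ≈ 33.4 Ω (inductive)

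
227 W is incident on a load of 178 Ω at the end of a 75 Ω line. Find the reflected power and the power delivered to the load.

Γ = (178 − 75)/(178 + 75) = 0.407
|Γ|² = 0.166
P_refl = |Γ|²·P_inc = 37.6 W, P_del = (1 − |Γ|²)·P_inc = 189 W

P_reflected ≈ 37.6 W; P_delivered ≈ 189 W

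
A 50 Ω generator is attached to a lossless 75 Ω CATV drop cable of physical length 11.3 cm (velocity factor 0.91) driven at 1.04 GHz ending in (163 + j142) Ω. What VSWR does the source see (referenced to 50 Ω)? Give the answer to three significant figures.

λ = v/f = 0.91·c / 1.04 GHz = 0.263 m
βl = 2π·l/λ = 2π × 0.43 = 155°
tan(βl) = -0.467
Z_in = Z_0·(Z_L + jZ_0·tanβl)/(Z_0 + jZ_L·tanβl) = 43.4 + j80.1 Ω
Γ_s = (Z_in − Z_s)/(Z_in + Z_s) = (-6.64 + j80.1)/(93.4 + j80.1), |Γ_s| = 0.654
VSWR = (1 + |Γ_s|)/(1 − |Γ_s|)

VSWR ≈ 4.77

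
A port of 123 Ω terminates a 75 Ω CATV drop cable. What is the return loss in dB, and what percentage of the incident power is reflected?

RL ≈ 12.3 dB; 5.88% of incident power reflected

Γ = (123 − 75)/(123 + 75) = 0.242
RL = −20·log₁₀(0.242) = 12.3 dB
P_refl/P_inc = |Γ|² = 0.0588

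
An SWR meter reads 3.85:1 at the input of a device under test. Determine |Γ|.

|Γ| = (S − 1)/(S + 1) = (3.85 − 1)/(3.85 + 1) = 2.85/4.85

|Γ| ≈ 0.588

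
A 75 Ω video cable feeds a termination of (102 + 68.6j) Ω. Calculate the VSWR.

Γ = (Z_L − Z_0)/(Z_L + Z_0) = (27 + j68.6)/(177 + j68.6)
|Γ| = 73.7/190 = 0.388
VSWR = (1 + |Γ|)/(1 − |Γ|) = 1.39/0.612

VSWR ≈ 2.27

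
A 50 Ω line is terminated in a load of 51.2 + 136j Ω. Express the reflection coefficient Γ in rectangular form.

Γ ≈ 0.648 + j0.473

Γ = (Z_L − Z_0)/(Z_L + Z_0) = (1.2 + j136)/(101.2 + j136)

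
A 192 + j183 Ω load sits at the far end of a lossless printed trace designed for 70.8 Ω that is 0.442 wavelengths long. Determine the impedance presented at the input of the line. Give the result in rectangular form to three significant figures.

Z_in ≈ 43.9 + j101 Ω

βl = 2π × 0.442 = 159°
tan(βl) = tan(159°) = -0.381
Z_in = Z_0·(Z_L + jZ_0·tanβl)/(Z_0 + jZ_L·tanβl)
     = 70.8·(192 + j156)/(141 − j73.2)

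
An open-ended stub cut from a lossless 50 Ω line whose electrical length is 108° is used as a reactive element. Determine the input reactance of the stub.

X_in ≈ 16.2 Ω (inductive)

tan(βl) = -3.08
For an open-ended stub, Z_in = −jZ_0·cot(βl) = −jZ_0/tan(βl)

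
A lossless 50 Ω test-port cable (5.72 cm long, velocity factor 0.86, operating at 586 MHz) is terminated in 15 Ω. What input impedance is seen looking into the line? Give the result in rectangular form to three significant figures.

λ = v/f = 0.86·c / 586 MHz = 0.44 m
βl = 2π·l/λ = 2π × 0.13 = 46.8°
tan(βl) = tan(46.8°) = 1.06
Z_in = Z_0·(Z_L + jZ_0·tanβl)/(Z_0 + jZ_L·tanβl)
     = 50·(15 + j53.2)/(50 + j16)

Z_in ≈ 29 + j43.9 Ω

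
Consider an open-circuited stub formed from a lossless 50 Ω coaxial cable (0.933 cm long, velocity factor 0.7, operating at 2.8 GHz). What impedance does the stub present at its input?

λ = v/f = 0.7·c / 2.8 GHz = 0.075 m
βl = 2π·l/λ = 2π × 0.124 = 44.8°
tan(βl) = 0.992
For an open-circuited stub, Z_in = −jZ_0·cot(βl) = −jZ_0/tan(βl)

Z_in ≈ −j50.4 Ω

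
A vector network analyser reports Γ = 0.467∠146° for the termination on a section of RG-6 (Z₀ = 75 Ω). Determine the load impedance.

Z_L ≈ 29.4 + j19.7 Ω

Z_L = Z_0·(1 + Γ)/(1 − Γ) = 75·(0.613 + j0.261)/(1.39 − j0.261)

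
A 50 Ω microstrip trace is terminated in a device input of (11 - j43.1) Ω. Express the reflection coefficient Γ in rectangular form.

Γ = (Z_L − Z_0)/(Z_L + Z_0) = (-39 − j43.1)/(61 − j43.1)

Γ ≈ -0.0935 − j0.773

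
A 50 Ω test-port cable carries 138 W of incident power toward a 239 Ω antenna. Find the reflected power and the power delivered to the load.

P_reflected ≈ 59 W; P_delivered ≈ 79 W

Γ = (239 − 50)/(239 + 50) = 0.654
|Γ|² = 0.428
P_refl = |Γ|²·P_inc = 59 W, P_del = (1 − |Γ|²)·P_inc = 79 W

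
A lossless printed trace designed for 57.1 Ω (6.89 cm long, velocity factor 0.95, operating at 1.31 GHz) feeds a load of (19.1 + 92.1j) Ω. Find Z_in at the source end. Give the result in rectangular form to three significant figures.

λ = v/f = 0.95·c / 1.31 GHz = 0.218 m
βl = 2π·l/λ = 2π × 0.317 = 114°
tan(βl) = tan(114°) = -2.24
Z_in = Z_0·(Z_L + jZ_0·tanβl)/(Z_0 + jZ_L·tanβl)
     = 57.1·(19.1 − j36.1)/(264 − j42.9)

Z_in ≈ 5.26 − j6.95 Ω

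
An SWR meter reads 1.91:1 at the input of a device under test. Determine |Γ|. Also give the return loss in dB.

|Γ| ≈ 0.313; return loss ≈ 10.1 dB

|Γ| = (S − 1)/(S + 1) = (1.91 − 1)/(1.91 + 1) = 0.91/2.91
RL = −20·log₁₀|Γ| = −20·log₁₀(0.313)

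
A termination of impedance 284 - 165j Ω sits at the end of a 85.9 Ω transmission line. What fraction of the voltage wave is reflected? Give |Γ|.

|Γ| ≈ 0.637

Γ = (Z_L − Z_0)/(Z_L + Z_0) = (198.1 − j165)/(369.9 − j165)
|Γ| = 258/405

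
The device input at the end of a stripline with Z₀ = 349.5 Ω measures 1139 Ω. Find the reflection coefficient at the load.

Γ = 0.53

Γ = (Z_L − Z_0)/(Z_L + Z_0) = (1139 − 349.5)/(1139 + 349.5) = 789.5/1488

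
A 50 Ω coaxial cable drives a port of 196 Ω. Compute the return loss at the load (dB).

Γ = (196 − 50)/(196 + 50) = 0.593
RL = −20·log₁₀|Γ| = −20·log₁₀(0.593)

RL ≈ 4.53 dB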